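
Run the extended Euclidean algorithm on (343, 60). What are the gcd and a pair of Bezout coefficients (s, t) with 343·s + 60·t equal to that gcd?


Euclidean algorithm on (343, 60) — divide until remainder is 0:
  343 = 5 · 60 + 43
  60 = 1 · 43 + 17
  43 = 2 · 17 + 9
  17 = 1 · 9 + 8
  9 = 1 · 8 + 1
  8 = 8 · 1 + 0
gcd(343, 60) = 1.
Track Bezout coefficients alongside the remainders: start with r₀ = 343 = a·1 + b·0 (s = 1, t = 0) and r₁ = 60 = a·0 + b·1 (s = 0, t = 1); each new remainder r_{k+1} = r_{k-1} − q_k·r_k inherits s_{k+1} = s_{k-1} − q_k·s_k, t_{k+1} = t_{k-1} − q_k·t_k, so r_k = a·s_k + b·t_k at every step:
  q = 5: r = 43, s = 1 − 5·0 = 1, t = 0 − 5·1 = -5  (check: 343·1 + 60·(-5) = 43)
  q = 1: r = 17, s = 0 − 1·1 = -1, t = 1 − 1·(-5) = 6  (check: 343·(-1) + 60·6 = 17)
  q = 2: r = 9, s = 1 − 2·(-1) = 3, t = -5 − 2·6 = -17  (check: 343·3 + 60·(-17) = 9)
  q = 1: r = 8, s = -1 − 1·3 = -4, t = 6 − 1·(-17) = 23  (check: 343·(-4) + 60·23 = 8)
  q = 1: r = 1, s = 3 − 1·(-4) = 7, t = -17 − 1·23 = -40  (check: 343·7 + 60·(-40) = 1)
The row with r = 1 (the gcd) gives the Bezout coefficients s = 7, t = -40.
Result: 343 · (7) + 60 · (-40) = 1.

gcd(343, 60) = 1; s = 7, t = -40 (check: 343·7 + 60·(-40) = 1).


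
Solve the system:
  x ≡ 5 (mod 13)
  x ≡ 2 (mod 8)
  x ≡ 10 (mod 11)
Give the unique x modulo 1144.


Moduli 13, 8, 11 are pairwise coprime; by CRT there is a unique solution modulo M = 13 · 8 · 11 = 1144.
Solve pairwise, accumulating the modulus:
  Start with x ≡ 5 (mod 13).
  Combine with x ≡ 2 (mod 8): since gcd(13, 8) = 1, we get a unique residue mod 104.
    Write x = 5 + 13·t and substitute into x ≡ 2 (mod 8): 13·t ≡ 2 − 5 = -3 (mod 8).
    Reduce coefficients mod 8: 5·t ≡ 5 (mod 8).
    The inverse of 5 mod 8 is 5 (since 5·5 = 25 = 3·8 + 1), so t ≡ 5·5 = 25 ≡ 1 (mod 8).
    Then x = 5 + 13·1 = 18, valid modulo lcm(13, 8) = 104: x ≡ 18 (mod 104).
  Combine with x ≡ 10 (mod 11): since gcd(104, 11) = 1, we get a unique residue mod 1144.
    Write x = 18 + 104·t and substitute into x ≡ 10 (mod 11): 104·t ≡ 10 − 18 = -8 (mod 11).
    Reduce coefficients mod 11: 5·t ≡ 3 (mod 11).
    The inverse of 5 mod 11 is 9 (since 5·9 = 45 = 4·11 + 1), so t ≡ 9·3 = 27 ≡ 5 (mod 11).
    Then x = 18 + 104·5 = 538, valid modulo lcm(104, 11) = 1144: x ≡ 538 (mod 1144).
Verify: 538 mod 13 = 5 ✓, 538 mod 8 = 2 ✓, 538 mod 11 = 10 ✓.

x ≡ 538 (mod 1144).


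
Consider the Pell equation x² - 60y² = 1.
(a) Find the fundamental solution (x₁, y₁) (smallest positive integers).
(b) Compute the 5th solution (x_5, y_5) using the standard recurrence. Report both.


Step 1: Find the fundamental solution (x₁, y₁) of x² - 60y² = 1.
  Expand √60 as a continued fraction. a₀ = ⌊√60⌋ = 7; iterate m_{k+1} = d_k·a_k − m_k, d_{k+1} = (60 − m_{k+1}²)/d_k, a_{k+1} = ⌊(a₀ + m_{k+1})/d_{k+1}⌋ (starting m₀ = 0, d₀ = 1), with convergents p_k = a_k·p_{k-1} + p_{k-2}, q_k = a_k·q_{k-1} + q_{k-2} (p₋₁ = 1, q₋₁ = 0):
  k = 0: a₀ = 7; p₀/q₀ = 7/1; p₀² − 60·q₀² = 49 − 60 = -11.
  k = 1: m = 7, d = 11, a = ⌊(7 + 7)/11⌋ = 1; p/q = (1·7 + 1)/(1·1 + 0) = 8/1; p² − 60·q² = 64 − 60 = 4.
  k = 2: m = 4, d = 4, a = ⌊(7 + 4)/4⌋ = 2; p/q = (2·8 + 7)/(2·1 + 1) = 23/3; p² − 60·q² = 529 − 540 = -11.
  k = 3: m = 4, d = 11, a = ⌊(7 + 4)/11⌋ = 1; p/q = (1·23 + 8)/(1·3 + 1) = 31/4; p² − 60·q² = 961 − 960 = 1.
  The first convergent with p² − 60·q² = 1 gives the fundamental solution (x₁, y₁) = (31, 4).
Step 2: Apply the recurrence (x_{n+1}, y_{n+1}) = (x₁x_n + 60y₁y_n, x₁y_n + y₁x_n) repeatedly.
  From (x_1, y_1) = (31, 4): x_2 = 31·31 + 60·4·4 = 1921; y_2 = 31·4 + 4·31 = 248.
  From (x_2, y_2) = (1921, 248): x_3 = 31·1921 + 60·4·248 = 119071; y_3 = 31·248 + 4·1921 = 15372.
  From (x_3, y_3) = (119071, 15372): x_4 = 31·119071 + 60·4·15372 = 7380481; y_4 = 31·15372 + 4·119071 = 952816.
  From (x_4, y_4) = (7380481, 952816): x_5 = 31·7380481 + 60·4·952816 = 457470751; y_5 = 31·952816 + 4·7380481 = 59059220.
Step 3: Verify x_5² - 60·y_5² = 209279488020504001 - 209279488020504000 = 1 (should be 1). ✓

(x_1, y_1) = (31, 4); (x_5, y_5) = (457470751, 59059220).


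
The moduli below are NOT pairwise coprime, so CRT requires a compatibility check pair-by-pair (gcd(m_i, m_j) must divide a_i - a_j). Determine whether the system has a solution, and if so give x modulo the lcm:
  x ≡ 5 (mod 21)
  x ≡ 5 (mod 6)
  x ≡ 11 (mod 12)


Moduli 21, 6, 12 are not pairwise coprime, so CRT works modulo lcm(m_i) when all pairwise compatibility conditions hold.
Pairwise compatibility: gcd(m_i, m_j) must divide a_i - a_j for every pair.
Merge one congruence at a time:
  Start: x ≡ 5 (mod 21).
  Combine with x ≡ 5 (mod 6): gcd(21, 6) = 3; 5 - 5 = 0, which IS divisible by 3, so compatible.
    Write x = 5 + 21·t and substitute into x ≡ 5 (mod 6): 21·t ≡ 5 − 5 = 0 (mod 6).
    Divide the congruence (and modulus) by g = 3: 7·t ≡ 0 (mod 2).
    Reduce coefficients mod 2: 1·t ≡ 0 (mod 2).
    So t ≡ 0 (mod 2).
    Then x = 5 + 21·0 = 5, valid modulo lcm(21, 6) = 42: x ≡ 5 (mod 42).
  Combine with x ≡ 11 (mod 12): gcd(42, 12) = 6; 11 - 5 = 6, which IS divisible by 6, so compatible.
    Write x = 5 + 42·t and substitute into x ≡ 11 (mod 12): 42·t ≡ 11 − 5 = 6 (mod 12).
    Divide the congruence (and modulus) by g = 6: 7·t ≡ 1 (mod 2).
    Reduce coefficients mod 2: 1·t ≡ 1 (mod 2).
    So t ≡ 1 (mod 2).
    Then x = 5 + 42·1 = 47, valid modulo lcm(42, 12) = 84: x ≡ 47 (mod 84).
Verify: 47 mod 21 = 5, 47 mod 6 = 5, 47 mod 12 = 11.

x ≡ 47 (mod 84).


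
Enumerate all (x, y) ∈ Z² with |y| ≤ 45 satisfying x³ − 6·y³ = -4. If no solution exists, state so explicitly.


The equation is x³ - 6y³ = -4. For fixed y, x³ = 6·y³ − 4, so a solution requires the RHS to be a perfect cube.
Strategy: iterate y from -45 to 45, compute RHS = 6·y³ − 4, and check whether it is a (positive or negative) perfect cube.
Check small values of y:
  y = 0: RHS = -4 is not a perfect cube.
  y = 1: RHS = 2 is not a perfect cube.
  y = -1: RHS = -10 is not a perfect cube.
  y = 2: RHS = 44 is not a perfect cube.
  y = -2: RHS = -52 is not a perfect cube.
  y = 3: RHS = 158 is not a perfect cube.
  y = -3: RHS = -166 is not a perfect cube.
Continuing the search up to |y| = 45 finds no solutions either.
No (x, y) in the scanned range satisfies the equation.

No integer solutions with |y| ≤ 45.


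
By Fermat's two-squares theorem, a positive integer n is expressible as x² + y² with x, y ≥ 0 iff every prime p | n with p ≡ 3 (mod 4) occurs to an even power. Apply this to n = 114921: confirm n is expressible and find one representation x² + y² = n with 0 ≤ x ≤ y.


Step 1: Factor n = 114921 = 3^2 · 113^2.
Step 2: Check the mod-4 condition on each prime factor: 3 ≡ 3 (mod 4), exponent 2 (must be even); 113 ≡ 1 (mod 4), exponent 2.
All primes ≡ 3 (mod 4) appear to even exponent (or don't appear), so by the two-squares theorem n IS expressible as a sum of two squares.
Step 3: Build a representation. Group n = k² · m with k = 3 and m = 113 · 113 = 12769 (a product of primes ≡ 1 (mod 4)); a representation of m scales to one of n via (k·x)² + (k·y)² = k²(x² + y²). Each prime p ≡ 1 (mod 4) is itself a sum of two squares; find a² by testing p − a² for a perfect square:
  113: 113 − 1² = 112, 113 − 2² = 109, 113 − 3² = 104, 113 − 4² = 97, 113 − 5² = 88, 113 − 6² = 77, 113 − 7² = 64 = 8² ⇒ 113 = 7² + 8².
  Combine using the Brahmagupta–Fibonacci identity (a² + b²)(c² + d²) = (ac − bd)² + (ad + bc)² = (ac + bd)² + (ad − bc)²:
  113 · 113 = 12769: from (7² + 8²)(7² + 8²), take (7·7 − 8·8, 7·8 + 8·7) = (49 − 64, 56 + 56) = (-15, 112); dropping signs (only squares matter) gives (15, 112); check 15² + 112² = 225 + 12544 = 12769 ✓.
  Scale by k = 3: (3·15, 3·112) = (45, 336).
Step 4: Order so x ≤ y and verify: 45² + 336² = 2025 + 112896 = 114921 = n. ✓

n = 114921 = 45² + 336² (one valid representation with x ≤ y).


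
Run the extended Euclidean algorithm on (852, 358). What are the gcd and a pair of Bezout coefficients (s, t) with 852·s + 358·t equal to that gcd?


Euclidean algorithm on (852, 358) — divide until remainder is 0:
  852 = 2 · 358 + 136
  358 = 2 · 136 + 86
  136 = 1 · 86 + 50
  86 = 1 · 50 + 36
  50 = 1 · 36 + 14
  36 = 2 · 14 + 8
  14 = 1 · 8 + 6
  8 = 1 · 6 + 2
  6 = 3 · 2 + 0
gcd(852, 358) = 2.
Track Bezout coefficients alongside the remainders: start with r₀ = 852 = a·1 + b·0 (s = 1, t = 0) and r₁ = 358 = a·0 + b·1 (s = 0, t = 1); each new remainder r_{k+1} = r_{k-1} − q_k·r_k inherits s_{k+1} = s_{k-1} − q_k·s_k, t_{k+1} = t_{k-1} − q_k·t_k, so r_k = a·s_k + b·t_k at every step:
  q = 2: r = 136, s = 1 − 2·0 = 1, t = 0 − 2·1 = -2  (check: 852·1 + 358·(-2) = 136)
  q = 2: r = 86, s = 0 − 2·1 = -2, t = 1 − 2·(-2) = 5  (check: 852·(-2) + 358·5 = 86)
  q = 1: r = 50, s = 1 − 1·(-2) = 3, t = -2 − 1·5 = -7  (check: 852·3 + 358·(-7) = 50)
  q = 1: r = 36, s = -2 − 1·3 = -5, t = 5 − 1·(-7) = 12  (check: 852·(-5) + 358·12 = 36)
  q = 1: r = 14, s = 3 − 1·(-5) = 8, t = -7 − 1·12 = -19  (check: 852·8 + 358·(-19) = 14)
  q = 2: r = 8, s = -5 − 2·8 = -21, t = 12 − 2·(-19) = 50  (check: 852·(-21) + 358·50 = 8)
  q = 1: r = 6, s = 8 − 1·(-21) = 29, t = -19 − 1·50 = -69  (check: 852·29 + 358·(-69) = 6)
  q = 1: r = 2, s = -21 − 1·29 = -50, t = 50 − 1·(-69) = 119  (check: 852·(-50) + 358·119 = 2)
The row with r = 2 (the gcd) gives the Bezout coefficients s = -50, t = 119.
Result: 852 · (-50) + 358 · (119) = 2.

gcd(852, 358) = 2; s = -50, t = 119 (check: 852·(-50) + 358·119 = 2).


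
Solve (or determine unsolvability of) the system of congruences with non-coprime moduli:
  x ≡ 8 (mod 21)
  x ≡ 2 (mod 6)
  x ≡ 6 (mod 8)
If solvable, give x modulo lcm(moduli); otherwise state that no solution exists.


Moduli 21, 6, 8 are not pairwise coprime, so CRT works modulo lcm(m_i) when all pairwise compatibility conditions hold.
Pairwise compatibility: gcd(m_i, m_j) must divide a_i - a_j for every pair.
Merge one congruence at a time:
  Start: x ≡ 8 (mod 21).
  Combine with x ≡ 2 (mod 6): gcd(21, 6) = 3; 2 - 8 = -6, which IS divisible by 3, so compatible.
    Write x = 8 + 21·t and substitute into x ≡ 2 (mod 6): 21·t ≡ 2 − 8 = -6 (mod 6).
    Divide the congruence (and modulus) by g = 3: 7·t ≡ -2 (mod 2).
    Reduce coefficients mod 2: 1·t ≡ 0 (mod 2).
    So t ≡ 0 (mod 2).
    Then x = 8 + 21·0 = 8, valid modulo lcm(21, 6) = 42: x ≡ 8 (mod 42).
  Combine with x ≡ 6 (mod 8): gcd(42, 8) = 2; 6 - 8 = -2, which IS divisible by 2, so compatible.
    Write x = 8 + 42·t and substitute into x ≡ 6 (mod 8): 42·t ≡ 6 − 8 = -2 (mod 8).
    Divide the congruence (and modulus) by g = 2: 21·t ≡ -1 (mod 4).
    Reduce coefficients mod 4: 1·t ≡ 3 (mod 4).
    So t ≡ 3 (mod 4).
    Then x = 8 + 42·3 = 134, valid modulo lcm(42, 8) = 168: x ≡ 134 (mod 168).
Verify: 134 mod 21 = 8, 134 mod 6 = 2, 134 mod 8 = 6.

x ≡ 134 (mod 168).


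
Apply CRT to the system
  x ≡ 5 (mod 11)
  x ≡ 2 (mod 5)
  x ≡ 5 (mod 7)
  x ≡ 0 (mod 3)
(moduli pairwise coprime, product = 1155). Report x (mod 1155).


Product of moduli M = 11 · 5 · 7 · 3 = 1155.
Merge one congruence at a time:
  Start: x ≡ 5 (mod 11).
  Combine with x ≡ 2 (mod 5); new modulus lcm = 55.
    Write x = 5 + 11·t and substitute into x ≡ 2 (mod 5): 11·t ≡ 2 − 5 = -3 (mod 5).
    Reduce coefficients mod 5: 1·t ≡ 2 (mod 5).
    So t ≡ 2 (mod 5).
    Then x = 5 + 11·2 = 27, valid modulo lcm(11, 5) = 55: x ≡ 27 (mod 55).
  Combine with x ≡ 5 (mod 7); new modulus lcm = 385.
    Write x = 27 + 55·t and substitute into x ≡ 5 (mod 7): 55·t ≡ 5 − 27 = -22 (mod 7).
    Reduce coefficients mod 7: 6·t ≡ 6 (mod 7).
    The inverse of 6 mod 7 is 6 (since 6·6 = 36 = 5·7 + 1), so t ≡ 6·6 = 36 ≡ 1 (mod 7).
    Then x = 27 + 55·1 = 82, valid modulo lcm(55, 7) = 385: x ≡ 82 (mod 385).
  Combine with x ≡ 0 (mod 3); new modulus lcm = 1155.
    Write x = 82 + 385·t and substitute into x ≡ 0 (mod 3): 385·t ≡ 0 − 82 = -82 (mod 3).
    Reduce coefficients mod 3: 1·t ≡ 2 (mod 3).
    So t ≡ 2 (mod 3).
    Then x = 82 + 385·2 = 852, valid modulo lcm(385, 3) = 1155: x ≡ 852 (mod 1155).
Verify against each original: 852 mod 11 = 5, 852 mod 5 = 2, 852 mod 7 = 5, 852 mod 3 = 0.

x ≡ 852 (mod 1155).


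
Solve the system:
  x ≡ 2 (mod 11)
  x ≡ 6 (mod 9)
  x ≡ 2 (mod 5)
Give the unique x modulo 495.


Moduli 11, 9, 5 are pairwise coprime; by CRT there is a unique solution modulo M = 11 · 9 · 5 = 495.
Solve pairwise, accumulating the modulus:
  Start with x ≡ 2 (mod 11).
  Combine with x ≡ 6 (mod 9): since gcd(11, 9) = 1, we get a unique residue mod 99.
    Write x = 2 + 11·t and substitute into x ≡ 6 (mod 9): 11·t ≡ 6 − 2 = 4 (mod 9).
    Reduce coefficients mod 9: 2·t ≡ 4 (mod 9).
    The inverse of 2 mod 9 is 5 (since 2·5 = 10 = 1·9 + 1), so t ≡ 5·4 = 20 ≡ 2 (mod 9).
    Then x = 2 + 11·2 = 24, valid modulo lcm(11, 9) = 99: x ≡ 24 (mod 99).
  Combine with x ≡ 2 (mod 5): since gcd(99, 5) = 1, we get a unique residue mod 495.
    Write x = 24 + 99·t and substitute into x ≡ 2 (mod 5): 99·t ≡ 2 − 24 = -22 (mod 5).
    Reduce coefficients mod 5: 4·t ≡ 3 (mod 5).
    The inverse of 4 mod 5 is 4 (since 4·4 = 16 = 3·5 + 1), so t ≡ 4·3 = 12 ≡ 2 (mod 5).
    Then x = 24 + 99·2 = 222, valid modulo lcm(99, 5) = 495: x ≡ 222 (mod 495).
Verify: 222 mod 11 = 2 ✓, 222 mod 9 = 6 ✓, 222 mod 5 = 2 ✓.

x ≡ 222 (mod 495).


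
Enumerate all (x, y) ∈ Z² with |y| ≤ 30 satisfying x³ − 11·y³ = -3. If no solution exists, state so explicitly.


The equation is x³ - 11y³ = -3. For fixed y, x³ = 11·y³ − 3, so a solution requires the RHS to be a perfect cube.
Strategy: iterate y from -30 to 30, compute RHS = 11·y³ − 3, and check whether it is a (positive or negative) perfect cube.
Check small values of y:
  y = 0: RHS = -3 is not a perfect cube.
  y = 1: RHS = 8 = (2)³ ⇒ x = 2 works.
  y = -1: RHS = -14 is not a perfect cube.
  y = 2: RHS = 85 is not a perfect cube.
  y = -2: RHS = -91 is not a perfect cube.
  y = 3: RHS = 294 is not a perfect cube.
  y = -3: RHS = -300 is not a perfect cube.
Continuing the search up to |y| = 30 finds no further solutions beyond those listed.
Collected solutions: (2, 1).

Solutions (with |y| ≤ 30): (2, 1).


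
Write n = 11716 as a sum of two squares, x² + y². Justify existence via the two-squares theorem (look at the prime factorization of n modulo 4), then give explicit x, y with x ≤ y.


Step 1: Factor n = 11716 = 2^2 · 29 · 101.
Step 2: Check the mod-4 condition on each prime factor: 2 = 2 (special); 29 ≡ 1 (mod 4), exponent 1; 101 ≡ 1 (mod 4), exponent 1.
All primes ≡ 3 (mod 4) appear to even exponent (or don't appear), so by the two-squares theorem n IS expressible as a sum of two squares.
Step 3: Build a representation. Group n = k² · m with k = 2 and m = 29 · 101 = 2929 (a product of primes ≡ 1 (mod 4)); a representation of m scales to one of n via (k·x)² + (k·y)² = k²(x² + y²). Each prime p ≡ 1 (mod 4) is itself a sum of two squares; find a² by testing p − a² for a perfect square:
  29: 29 − 1² = 28, 29 − 2² = 25 = 5² ⇒ 29 = 2² + 5².
  101: 101 − 1² = 100 = 10² ⇒ 101 = 1² + 10².
  Combine using the Brahmagupta–Fibonacci identity (a² + b²)(c² + d²) = (ac − bd)² + (ad + bc)² = (ac + bd)² + (ad − bc)²:
  29 · 101 = 2929: from (2² + 5²)(1² + 10²), take (2·1 − 5·10, 2·10 + 5·1) = (2 − 50, 20 + 5) = (-48, 25); dropping signs (only squares matter) gives (48, 25); check 48² + 25² = 2304 + 625 = 2929 ✓.
  Scale by k = 2: (2·48, 2·25) = (96, 50).
Step 4: Order so x ≤ y and verify: 50² + 96² = 2500 + 9216 = 11716 = n. ✓

n = 11716 = 50² + 96² (one valid representation with x ≤ y).


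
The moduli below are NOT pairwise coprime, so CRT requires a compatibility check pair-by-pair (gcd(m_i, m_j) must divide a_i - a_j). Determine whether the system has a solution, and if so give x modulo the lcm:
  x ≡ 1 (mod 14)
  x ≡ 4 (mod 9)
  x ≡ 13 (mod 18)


Moduli 14, 9, 18 are not pairwise coprime, so CRT works modulo lcm(m_i) when all pairwise compatibility conditions hold.
Pairwise compatibility: gcd(m_i, m_j) must divide a_i - a_j for every pair.
Merge one congruence at a time:
  Start: x ≡ 1 (mod 14).
  Combine with x ≡ 4 (mod 9): gcd(14, 9) = 1; 4 - 1 = 3, which IS divisible by 1, so compatible.
    Write x = 1 + 14·t and substitute into x ≡ 4 (mod 9): 14·t ≡ 4 − 1 = 3 (mod 9).
    Reduce coefficients mod 9: 5·t ≡ 3 (mod 9).
    The inverse of 5 mod 9 is 2 (since 5·2 = 10 = 1·9 + 1), so t ≡ 2·3 = 6 ≡ 6 (mod 9).
    Then x = 1 + 14·6 = 85, valid modulo lcm(14, 9) = 126: x ≡ 85 (mod 126).
  Combine with x ≡ 13 (mod 18): gcd(126, 18) = 18; 13 - 85 = -72, which IS divisible by 18, so compatible.
    Write x = 85 + 126·t and substitute into x ≡ 13 (mod 18): 126·t ≡ 13 − 85 = -72 (mod 18).
    Divide the congruence (and modulus) by g = 18: 7·t ≡ -4 (mod 1).
    Modulo 1 every t works; take t = 0.
    Then x = 85 + 126·0 = 85, valid modulo lcm(126, 18) = 126: x ≡ 85 (mod 126).
Verify: 85 mod 14 = 1, 85 mod 9 = 4, 85 mod 18 = 13.

x ≡ 85 (mod 126).


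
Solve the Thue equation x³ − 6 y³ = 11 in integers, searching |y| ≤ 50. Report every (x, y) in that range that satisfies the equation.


The equation is x³ - 6y³ = 11. For fixed y, x³ = 6·y³ + 11, so a solution requires the RHS to be a perfect cube.
Strategy: iterate y from -50 to 50, compute RHS = 6·y³ + 11, and check whether it is a (positive or negative) perfect cube.
Check small values of y:
  y = 0: RHS = 11 is not a perfect cube.
  y = 1: RHS = 17 is not a perfect cube.
  y = -1: RHS = 5 is not a perfect cube.
  y = 2: RHS = 59 is not a perfect cube.
  y = -2: RHS = -37 is not a perfect cube.
  y = 3: RHS = 173 is not a perfect cube.
  y = -3: RHS = -151 is not a perfect cube.
Continuing the search up to |y| = 50 finds no solutions either.
No (x, y) in the scanned range satisfies the equation.

No integer solutions with |y| ≤ 50.


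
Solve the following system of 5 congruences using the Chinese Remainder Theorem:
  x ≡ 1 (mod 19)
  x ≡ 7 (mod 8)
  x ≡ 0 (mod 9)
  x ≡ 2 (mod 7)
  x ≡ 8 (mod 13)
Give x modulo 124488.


Product of moduli M = 19 · 8 · 9 · 7 · 13 = 124488.
Merge one congruence at a time:
  Start: x ≡ 1 (mod 19).
  Combine with x ≡ 7 (mod 8); new modulus lcm = 152.
    Write x = 1 + 19·t and substitute into x ≡ 7 (mod 8): 19·t ≡ 7 − 1 = 6 (mod 8).
    Reduce coefficients mod 8: 3·t ≡ 6 (mod 8).
    The inverse of 3 mod 8 is 3 (since 3·3 = 9 = 1·8 + 1), so t ≡ 3·6 = 18 ≡ 2 (mod 8).
    Then x = 1 + 19·2 = 39, valid modulo lcm(19, 8) = 152: x ≡ 39 (mod 152).
  Combine with x ≡ 0 (mod 9); new modulus lcm = 1368.
    Write x = 39 + 152·t and substitute into x ≡ 0 (mod 9): 152·t ≡ 0 − 39 = -39 (mod 9).
    Reduce coefficients mod 9: 8·t ≡ 6 (mod 9).
    The inverse of 8 mod 9 is 8 (since 8·8 = 64 = 7·9 + 1), so t ≡ 8·6 = 48 ≡ 3 (mod 9).
    Then x = 39 + 152·3 = 495, valid modulo lcm(152, 9) = 1368: x ≡ 495 (mod 1368).
  Combine with x ≡ 2 (mod 7); new modulus lcm = 9576.
    Write x = 495 + 1368·t and substitute into x ≡ 2 (mod 7): 1368·t ≡ 2 − 495 = -493 (mod 7).
    Reduce coefficients mod 7: 3·t ≡ 4 (mod 7).
    The inverse of 3 mod 7 is 5 (since 3·5 = 15 = 2·7 + 1), so t ≡ 5·4 = 20 ≡ 6 (mod 7).
    Then x = 495 + 1368·6 = 8703, valid modulo lcm(1368, 7) = 9576: x ≡ 8703 (mod 9576).
  Combine with x ≡ 8 (mod 13); new modulus lcm = 124488.
    Write x = 8703 + 9576·t and substitute into x ≡ 8 (mod 13): 9576·t ≡ 8 − 8703 = -8695 (mod 13).
    Reduce coefficients mod 13: 8·t ≡ 2 (mod 13).
    The inverse of 8 mod 13 is 5 (since 8·5 = 40 = 3·13 + 1), so t ≡ 5·2 = 10 ≡ 10 (mod 13).
    Then x = 8703 + 9576·10 = 104463, valid modulo lcm(9576, 13) = 124488: x ≡ 104463 (mod 124488).
Verify against each original: 104463 mod 19 = 1, 104463 mod 8 = 7, 104463 mod 9 = 0, 104463 mod 7 = 2, 104463 mod 13 = 8.

x ≡ 104463 (mod 124488).


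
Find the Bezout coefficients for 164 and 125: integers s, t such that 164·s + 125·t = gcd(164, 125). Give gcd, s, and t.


Euclidean algorithm on (164, 125) — divide until remainder is 0:
  164 = 1 · 125 + 39
  125 = 3 · 39 + 8
  39 = 4 · 8 + 7
  8 = 1 · 7 + 1
  7 = 7 · 1 + 0
gcd(164, 125) = 1.
Track Bezout coefficients alongside the remainders: start with r₀ = 164 = a·1 + b·0 (s = 1, t = 0) and r₁ = 125 = a·0 + b·1 (s = 0, t = 1); each new remainder r_{k+1} = r_{k-1} − q_k·r_k inherits s_{k+1} = s_{k-1} − q_k·s_k, t_{k+1} = t_{k-1} − q_k·t_k, so r_k = a·s_k + b·t_k at every step:
  q = 1: r = 39, s = 1 − 1·0 = 1, t = 0 − 1·1 = -1  (check: 164·1 + 125·(-1) = 39)
  q = 3: r = 8, s = 0 − 3·1 = -3, t = 1 − 3·(-1) = 4  (check: 164·(-3) + 125·4 = 8)
  q = 4: r = 7, s = 1 − 4·(-3) = 13, t = -1 − 4·4 = -17  (check: 164·13 + 125·(-17) = 7)
  q = 1: r = 1, s = -3 − 1·13 = -16, t = 4 − 1·(-17) = 21  (check: 164·(-16) + 125·21 = 1)
The row with r = 1 (the gcd) gives the Bezout coefficients s = -16, t = 21.
Result: 164 · (-16) + 125 · (21) = 1.

gcd(164, 125) = 1; s = -16, t = 21 (check: 164·(-16) + 125·21 = 1).


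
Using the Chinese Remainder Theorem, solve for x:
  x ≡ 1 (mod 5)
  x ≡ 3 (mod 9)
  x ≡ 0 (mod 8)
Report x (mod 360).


Moduli 5, 9, 8 are pairwise coprime; by CRT there is a unique solution modulo M = 5 · 9 · 8 = 360.
Solve pairwise, accumulating the modulus:
  Start with x ≡ 1 (mod 5).
  Combine with x ≡ 3 (mod 9): since gcd(5, 9) = 1, we get a unique residue mod 45.
    Write x = 1 + 5·t and substitute into x ≡ 3 (mod 9): 5·t ≡ 3 − 1 = 2 (mod 9).
    The inverse of 5 mod 9 is 2 (since 5·2 = 10 = 1·9 + 1), so t ≡ 2·2 = 4 ≡ 4 (mod 9).
    Then x = 1 + 5·4 = 21, valid modulo lcm(5, 9) = 45: x ≡ 21 (mod 45).
  Combine with x ≡ 0 (mod 8): since gcd(45, 8) = 1, we get a unique residue mod 360.
    Write x = 21 + 45·t and substitute into x ≡ 0 (mod 8): 45·t ≡ 0 − 21 = -21 (mod 8).
    Reduce coefficients mod 8: 5·t ≡ 3 (mod 8).
    The inverse of 5 mod 8 is 5 (since 5·5 = 25 = 3·8 + 1), so t ≡ 5·3 = 15 ≡ 7 (mod 8).
    Then x = 21 + 45·7 = 336, valid modulo lcm(45, 8) = 360: x ≡ 336 (mod 360).
Verify: 336 mod 5 = 1 ✓, 336 mod 9 = 3 ✓, 336 mod 8 = 0 ✓.

x ≡ 336 (mod 360).


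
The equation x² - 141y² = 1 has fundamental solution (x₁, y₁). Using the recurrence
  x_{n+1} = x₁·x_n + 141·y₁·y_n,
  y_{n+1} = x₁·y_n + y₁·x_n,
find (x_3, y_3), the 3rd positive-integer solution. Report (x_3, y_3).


Step 1: Find the fundamental solution (x₁, y₁) of x² - 141y² = 1.
  Expand √141 as a continued fraction. a₀ = ⌊√141⌋ = 11; iterate m_{k+1} = d_k·a_k − m_k, d_{k+1} = (141 − m_{k+1}²)/d_k, a_{k+1} = ⌊(a₀ + m_{k+1})/d_{k+1}⌋ (starting m₀ = 0, d₀ = 1), with convergents p_k = a_k·p_{k-1} + p_{k-2}, q_k = a_k·q_{k-1} + q_{k-2} (p₋₁ = 1, q₋₁ = 0):
  k = 0: a₀ = 11; p₀/q₀ = 11/1; p₀² − 141·q₀² = 121 − 141 = -20.
  k = 1: m = 11, d = 20, a = ⌊(11 + 11)/20⌋ = 1; p/q = (1·11 + 1)/(1·1 + 0) = 12/1; p² − 141·q² = 144 − 141 = 3.
  k = 2: m = 9, d = 3, a = ⌊(11 + 9)/3⌋ = 6; p/q = (6·12 + 11)/(6·1 + 1) = 83/7; p² − 141·q² = 6889 − 6909 = -20.
  k = 3: m = 9, d = 20, a = ⌊(11 + 9)/20⌋ = 1; p/q = (1·83 + 12)/(1·7 + 1) = 95/8; p² − 141·q² = 9025 − 9024 = 1.
  The first convergent with p² − 141·q² = 1 gives the fundamental solution (x₁, y₁) = (95, 8).
Step 2: Apply the recurrence (x_{n+1}, y_{n+1}) = (x₁x_n + 141y₁y_n, x₁y_n + y₁x_n) repeatedly.
  From (x_1, y_1) = (95, 8): x_2 = 95·95 + 141·8·8 = 18049; y_2 = 95·8 + 8·95 = 1520.
  From (x_2, y_2) = (18049, 1520): x_3 = 95·18049 + 141·8·1520 = 3429215; y_3 = 95·1520 + 8·18049 = 288792.
Step 3: Verify x_3² - 141·y_3² = 11759515516225 - 11759515516224 = 1 (should be 1). ✓

(x_1, y_1) = (95, 8); (x_3, y_3) = (3429215, 288792).


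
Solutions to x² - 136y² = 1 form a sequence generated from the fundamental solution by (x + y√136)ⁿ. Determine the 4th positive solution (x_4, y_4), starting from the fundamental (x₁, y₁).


Step 1: Find the fundamental solution (x₁, y₁) of x² - 136y² = 1.
  Expand √136 as a continued fraction. a₀ = ⌊√136⌋ = 11; iterate m_{k+1} = d_k·a_k − m_k, d_{k+1} = (136 − m_{k+1}²)/d_k, a_{k+1} = ⌊(a₀ + m_{k+1})/d_{k+1}⌋ (starting m₀ = 0, d₀ = 1), with convergents p_k = a_k·p_{k-1} + p_{k-2}, q_k = a_k·q_{k-1} + q_{k-2} (p₋₁ = 1, q₋₁ = 0):
  k = 0: a₀ = 11; p₀/q₀ = 11/1; p₀² − 136·q₀² = 121 − 136 = -15.
  k = 1: m = 11, d = 15, a = ⌊(11 + 11)/15⌋ = 1; p/q = (1·11 + 1)/(1·1 + 0) = 12/1; p² − 136·q² = 144 − 136 = 8.
  k = 2: m = 4, d = 8, a = ⌊(11 + 4)/8⌋ = 1; p/q = (1·12 + 11)/(1·1 + 1) = 23/2; p² − 136·q² = 529 − 544 = -15.
  k = 3: m = 4, d = 15, a = ⌊(11 + 4)/15⌋ = 1; p/q = (1·23 + 12)/(1·2 + 1) = 35/3; p² − 136·q² = 1225 − 1224 = 1.
  The first convergent with p² − 136·q² = 1 gives the fundamental solution (x₁, y₁) = (35, 3).
Step 2: Apply the recurrence (x_{n+1}, y_{n+1}) = (x₁x_n + 136y₁y_n, x₁y_n + y₁x_n) repeatedly.
  From (x_1, y_1) = (35, 3): x_2 = 35·35 + 136·3·3 = 2449; y_2 = 35·3 + 3·35 = 210.
  From (x_2, y_2) = (2449, 210): x_3 = 35·2449 + 136·3·210 = 171395; y_3 = 35·210 + 3·2449 = 14697.
  From (x_3, y_3) = (171395, 14697): x_4 = 35·171395 + 136·3·14697 = 11995201; y_4 = 35·14697 + 3·171395 = 1028580.
Step 3: Verify x_4² - 136·y_4² = 143884847030401 - 143884847030400 = 1 (should be 1). ✓

(x_1, y_1) = (35, 3); (x_4, y_4) = (11995201, 1028580).


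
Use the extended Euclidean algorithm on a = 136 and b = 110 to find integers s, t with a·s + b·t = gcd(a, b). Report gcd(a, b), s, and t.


Euclidean algorithm on (136, 110) — divide until remainder is 0:
  136 = 1 · 110 + 26
  110 = 4 · 26 + 6
  26 = 4 · 6 + 2
  6 = 3 · 2 + 0
gcd(136, 110) = 2.
Track Bezout coefficients alongside the remainders: start with r₀ = 136 = a·1 + b·0 (s = 1, t = 0) and r₁ = 110 = a·0 + b·1 (s = 0, t = 1); each new remainder r_{k+1} = r_{k-1} − q_k·r_k inherits s_{k+1} = s_{k-1} − q_k·s_k, t_{k+1} = t_{k-1} − q_k·t_k, so r_k = a·s_k + b·t_k at every step:
  q = 1: r = 26, s = 1 − 1·0 = 1, t = 0 − 1·1 = -1  (check: 136·1 + 110·(-1) = 26)
  q = 4: r = 6, s = 0 − 4·1 = -4, t = 1 − 4·(-1) = 5  (check: 136·(-4) + 110·5 = 6)
  q = 4: r = 2, s = 1 − 4·(-4) = 17, t = -1 − 4·5 = -21  (check: 136·17 + 110·(-21) = 2)
The row with r = 2 (the gcd) gives the Bezout coefficients s = 17, t = -21.
Result: 136 · (17) + 110 · (-21) = 2.

gcd(136, 110) = 2; s = 17, t = -21 (check: 136·17 + 110·(-21) = 2).


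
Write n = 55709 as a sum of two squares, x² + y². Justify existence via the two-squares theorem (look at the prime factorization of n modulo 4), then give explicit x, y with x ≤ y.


Step 1: Factor n = 55709 = 17 · 29 · 113.
Step 2: Check the mod-4 condition on each prime factor: 17 ≡ 1 (mod 4), exponent 1; 29 ≡ 1 (mod 4), exponent 1; 113 ≡ 1 (mod 4), exponent 1.
All primes ≡ 3 (mod 4) appear to even exponent (or don't appear), so by the two-squares theorem n IS expressible as a sum of two squares.
Step 3: Build a representation. Here n = 17 · 29 · 113 is a product of primes ≡ 1 (mod 4). Each prime p ≡ 1 (mod 4) is itself a sum of two squares; find a² by testing p − a² for a perfect square:
  17: 17 − 1² = 16 = 4² ⇒ 17 = 1² + 4².
  29: 29 − 1² = 28, 29 − 2² = 25 = 5² ⇒ 29 = 2² + 5².
  113: 113 − 1² = 112, 113 − 2² = 109, 113 − 3² = 104, 113 − 4² = 97, 113 − 5² = 88, 113 − 6² = 77, 113 − 7² = 64 = 8² ⇒ 113 = 7² + 8².
  Combine using the Brahmagupta–Fibonacci identity (a² + b²)(c² + d²) = (ac − bd)² + (ad + bc)² = (ac + bd)² + (ad − bc)²:
  17 · 29 = 493: from (1² + 4²)(2² + 5²), take (1·2 − 4·5, 1·5 + 4·2) = (2 − 20, 5 + 8) = (-18, 13); dropping signs (only squares matter) gives (18, 13); check 18² + 13² = 324 + 169 = 493 ✓.
  493 · 113 = 55709: from (18² + 13²)(7² + 8²), take (18·7 − 13·8, 18·8 + 13·7) = (126 − 104, 144 + 91) = (22, 235); check 22² + 235² = 484 + 55225 = 55709 ✓.
Step 4: Order so x ≤ y and verify: 22² + 235² = 484 + 55225 = 55709 = n. ✓

n = 55709 = 22² + 235² (one valid representation with x ≤ y).


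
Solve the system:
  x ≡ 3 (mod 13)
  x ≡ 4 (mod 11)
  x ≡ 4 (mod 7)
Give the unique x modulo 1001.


Moduli 13, 11, 7 are pairwise coprime; by CRT there is a unique solution modulo M = 13 · 11 · 7 = 1001.
Solve pairwise, accumulating the modulus:
  Start with x ≡ 3 (mod 13).
  Combine with x ≡ 4 (mod 11): since gcd(13, 11) = 1, we get a unique residue mod 143.
    Write x = 3 + 13·t and substitute into x ≡ 4 (mod 11): 13·t ≡ 4 − 3 = 1 (mod 11).
    Reduce coefficients mod 11: 2·t ≡ 1 (mod 11).
    The inverse of 2 mod 11 is 6 (since 2·6 = 12 = 1·11 + 1), so t ≡ 6·1 = 6 ≡ 6 (mod 11).
    Then x = 3 + 13·6 = 81, valid modulo lcm(13, 11) = 143: x ≡ 81 (mod 143).
  Combine with x ≡ 4 (mod 7): since gcd(143, 7) = 1, we get a unique residue mod 1001.
    Write x = 81 + 143·t and substitute into x ≡ 4 (mod 7): 143·t ≡ 4 − 81 = -77 (mod 7).
    Reduce coefficients mod 7: 3·t ≡ 0 (mod 7).
    The inverse of 3 mod 7 is 5 (since 3·5 = 15 = 2·7 + 1), so t ≡ 5·0 = 0 ≡ 0 (mod 7).
    Then x = 81 + 143·0 = 81, valid modulo lcm(143, 7) = 1001: x ≡ 81 (mod 1001).
Verify: 81 mod 13 = 3 ✓, 81 mod 11 = 4 ✓, 81 mod 7 = 4 ✓.

x ≡ 81 (mod 1001).


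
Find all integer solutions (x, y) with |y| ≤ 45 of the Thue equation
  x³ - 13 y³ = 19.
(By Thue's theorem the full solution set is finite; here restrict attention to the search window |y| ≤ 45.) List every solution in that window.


The equation is x³ - 13y³ = 19. For fixed y, x³ = 13·y³ + 19, so a solution requires the RHS to be a perfect cube.
Strategy: iterate y from -45 to 45, compute RHS = 13·y³ + 19, and check whether it is a (positive or negative) perfect cube.
Check small values of y:
  y = 0: RHS = 19 is not a perfect cube.
  y = 1: RHS = 32 is not a perfect cube.
  y = -1: RHS = 6 is not a perfect cube.
  y = 2: RHS = 123 is not a perfect cube.
  y = -2: RHS = -85 is not a perfect cube.
  y = 3: RHS = 370 is not a perfect cube.
  y = -3: RHS = -332 is not a perfect cube.
Continuing the search up to |y| = 45 finds no solutions either.
No (x, y) in the scanned range satisfies the equation.

No integer solutions with |y| ≤ 45.


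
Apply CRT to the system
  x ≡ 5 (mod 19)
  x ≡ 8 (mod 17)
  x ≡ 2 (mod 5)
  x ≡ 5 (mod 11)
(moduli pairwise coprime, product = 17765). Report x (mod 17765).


Product of moduli M = 19 · 17 · 5 · 11 = 17765.
Merge one congruence at a time:
  Start: x ≡ 5 (mod 19).
  Combine with x ≡ 8 (mod 17); new modulus lcm = 323.
    Write x = 5 + 19·t and substitute into x ≡ 8 (mod 17): 19·t ≡ 8 − 5 = 3 (mod 17).
    Reduce coefficients mod 17: 2·t ≡ 3 (mod 17).
    The inverse of 2 mod 17 is 9 (since 2·9 = 18 = 1·17 + 1), so t ≡ 9·3 = 27 ≡ 10 (mod 17).
    Then x = 5 + 19·10 = 195, valid modulo lcm(19, 17) = 323: x ≡ 195 (mod 323).
  Combine with x ≡ 2 (mod 5); new modulus lcm = 1615.
    Write x = 195 + 323·t and substitute into x ≡ 2 (mod 5): 323·t ≡ 2 − 195 = -193 (mod 5).
    Reduce coefficients mod 5: 3·t ≡ 2 (mod 5).
    The inverse of 3 mod 5 is 2 (since 3·2 = 6 = 1·5 + 1), so t ≡ 2·2 = 4 ≡ 4 (mod 5).
    Then x = 195 + 323·4 = 1487, valid modulo lcm(323, 5) = 1615: x ≡ 1487 (mod 1615).
  Combine with x ≡ 5 (mod 11); new modulus lcm = 17765.
    Write x = 1487 + 1615·t and substitute into x ≡ 5 (mod 11): 1615·t ≡ 5 − 1487 = -1482 (mod 11).
    Reduce coefficients mod 11: 9·t ≡ 3 (mod 11).
    The inverse of 9 mod 11 is 5 (since 9·5 = 45 = 4·11 + 1), so t ≡ 5·3 = 15 ≡ 4 (mod 11).
    Then x = 1487 + 1615·4 = 7947, valid modulo lcm(1615, 11) = 17765: x ≡ 7947 (mod 17765).
Verify against each original: 7947 mod 19 = 5, 7947 mod 17 = 8, 7947 mod 5 = 2, 7947 mod 11 = 5.

x ≡ 7947 (mod 17765).


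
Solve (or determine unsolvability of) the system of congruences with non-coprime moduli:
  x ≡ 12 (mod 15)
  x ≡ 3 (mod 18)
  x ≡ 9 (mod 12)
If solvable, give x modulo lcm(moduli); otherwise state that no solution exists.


Moduli 15, 18, 12 are not pairwise coprime, so CRT works modulo lcm(m_i) when all pairwise compatibility conditions hold.
Pairwise compatibility: gcd(m_i, m_j) must divide a_i - a_j for every pair.
Merge one congruence at a time:
  Start: x ≡ 12 (mod 15).
  Combine with x ≡ 3 (mod 18): gcd(15, 18) = 3; 3 - 12 = -9, which IS divisible by 3, so compatible.
    Write x = 12 + 15·t and substitute into x ≡ 3 (mod 18): 15·t ≡ 3 − 12 = -9 (mod 18).
    Divide the congruence (and modulus) by g = 3: 5·t ≡ -3 (mod 6).
    Reduce coefficients mod 6: 5·t ≡ 3 (mod 6).
    The inverse of 5 mod 6 is 5 (since 5·5 = 25 = 4·6 + 1), so t ≡ 5·3 = 15 ≡ 3 (mod 6).
    Then x = 12 + 15·3 = 57, valid modulo lcm(15, 18) = 90: x ≡ 57 (mod 90).
  Combine with x ≡ 9 (mod 12): gcd(90, 12) = 6; 9 - 57 = -48, which IS divisible by 6, so compatible.
    Write x = 57 + 90·t and substitute into x ≡ 9 (mod 12): 90·t ≡ 9 − 57 = -48 (mod 12).
    Divide the congruence (and modulus) by g = 6: 15·t ≡ -8 (mod 2).
    Reduce coefficients mod 2: 1·t ≡ 0 (mod 2).
    So t ≡ 0 (mod 2).
    Then x = 57 + 90·0 = 57, valid modulo lcm(90, 12) = 180: x ≡ 57 (mod 180).
Verify: 57 mod 15 = 12, 57 mod 18 = 3, 57 mod 12 = 9.

x ≡ 57 (mod 180).


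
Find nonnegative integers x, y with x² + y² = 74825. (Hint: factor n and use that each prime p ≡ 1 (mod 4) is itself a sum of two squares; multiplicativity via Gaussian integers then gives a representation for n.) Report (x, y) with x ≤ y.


Step 1: Factor n = 74825 = 5^2 · 41 · 73.
Step 2: Check the mod-4 condition on each prime factor: 5 ≡ 1 (mod 4), exponent 2; 41 ≡ 1 (mod 4), exponent 1; 73 ≡ 1 (mod 4), exponent 1.
All primes ≡ 3 (mod 4) appear to even exponent (or don't appear), so by the two-squares theorem n IS expressible as a sum of two squares.
Step 3: Build a representation. Group n = k² · m with k = 5 and m = 41 · 73 = 2993 (a product of primes ≡ 1 (mod 4)); a representation of m scales to one of n via (k·x)² + (k·y)² = k²(x² + y²). Each prime p ≡ 1 (mod 4) is itself a sum of two squares; find a² by testing p − a² for a perfect square:
  41: 41 − 1² = 40, 41 − 2² = 37, 41 − 3² = 32, 41 − 4² = 25 = 5² ⇒ 41 = 4² + 5².
  73: 73 − 1² = 72, 73 − 2² = 69, 73 − 3² = 64 = 8² ⇒ 73 = 3² + 8².
  Combine using the Brahmagupta–Fibonacci identity (a² + b²)(c² + d²) = (ac − bd)² + (ad + bc)² = (ac + bd)² + (ad − bc)²:
  41 · 73 = 2993: from (4² + 5²)(3² + 8²), take (4·3 − 5·8, 4·8 + 5·3) = (12 − 40, 32 + 15) = (-28, 47); dropping signs (only squares matter) gives (28, 47); check 28² + 47² = 784 + 2209 = 2993 ✓.
  Scale by k = 5: (5·28, 5·47) = (140, 235).
Step 4: Order so x ≤ y and verify: 140² + 235² = 19600 + 55225 = 74825 = n. ✓

n = 74825 = 140² + 235² (one valid representation with x ≤ y).


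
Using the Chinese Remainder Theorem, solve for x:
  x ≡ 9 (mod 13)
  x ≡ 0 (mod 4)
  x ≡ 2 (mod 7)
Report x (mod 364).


Moduli 13, 4, 7 are pairwise coprime; by CRT there is a unique solution modulo M = 13 · 4 · 7 = 364.
Solve pairwise, accumulating the modulus:
  Start with x ≡ 9 (mod 13).
  Combine with x ≡ 0 (mod 4): since gcd(13, 4) = 1, we get a unique residue mod 52.
    Write x = 9 + 13·t and substitute into x ≡ 0 (mod 4): 13·t ≡ 0 − 9 = -9 (mod 4).
    Reduce coefficients mod 4: 1·t ≡ 3 (mod 4).
    So t ≡ 3 (mod 4).
    Then x = 9 + 13·3 = 48, valid modulo lcm(13, 4) = 52: x ≡ 48 (mod 52).
  Combine with x ≡ 2 (mod 7): since gcd(52, 7) = 1, we get a unique residue mod 364.
    Write x = 48 + 52·t and substitute into x ≡ 2 (mod 7): 52·t ≡ 2 − 48 = -46 (mod 7).
    Reduce coefficients mod 7: 3·t ≡ 3 (mod 7).
    The inverse of 3 mod 7 is 5 (since 3·5 = 15 = 2·7 + 1), so t ≡ 5·3 = 15 ≡ 1 (mod 7).
    Then x = 48 + 52·1 = 100, valid modulo lcm(52, 7) = 364: x ≡ 100 (mod 364).
Verify: 100 mod 13 = 9 ✓, 100 mod 4 = 0 ✓, 100 mod 7 = 2 ✓.

x ≡ 100 (mod 364).


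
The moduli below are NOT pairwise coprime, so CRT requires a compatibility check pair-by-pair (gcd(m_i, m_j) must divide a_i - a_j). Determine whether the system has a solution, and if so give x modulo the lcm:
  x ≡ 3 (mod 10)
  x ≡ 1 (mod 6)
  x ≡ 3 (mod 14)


Moduli 10, 6, 14 are not pairwise coprime, so CRT works modulo lcm(m_i) when all pairwise compatibility conditions hold.
Pairwise compatibility: gcd(m_i, m_j) must divide a_i - a_j for every pair.
Merge one congruence at a time:
  Start: x ≡ 3 (mod 10).
  Combine with x ≡ 1 (mod 6): gcd(10, 6) = 2; 1 - 3 = -2, which IS divisible by 2, so compatible.
    Write x = 3 + 10·t and substitute into x ≡ 1 (mod 6): 10·t ≡ 1 − 3 = -2 (mod 6).
    Divide the congruence (and modulus) by g = 2: 5·t ≡ -1 (mod 3).
    Reduce coefficients mod 3: 2·t ≡ 2 (mod 3).
    The inverse of 2 mod 3 is 2 (since 2·2 = 4 = 1·3 + 1), so t ≡ 2·2 = 4 ≡ 1 (mod 3).
    Then x = 3 + 10·1 = 13, valid modulo lcm(10, 6) = 30: x ≡ 13 (mod 30).
  Combine with x ≡ 3 (mod 14): gcd(30, 14) = 2; 3 - 13 = -10, which IS divisible by 2, so compatible.
    Write x = 13 + 30·t and substitute into x ≡ 3 (mod 14): 30·t ≡ 3 − 13 = -10 (mod 14).
    Divide the congruence (and modulus) by g = 2: 15·t ≡ -5 (mod 7).
    Reduce coefficients mod 7: 1·t ≡ 2 (mod 7).
    So t ≡ 2 (mod 7).
    Then x = 13 + 30·2 = 73, valid modulo lcm(30, 14) = 210: x ≡ 73 (mod 210).
Verify: 73 mod 10 = 3, 73 mod 6 = 1, 73 mod 14 = 3.

x ≡ 73 (mod 210).


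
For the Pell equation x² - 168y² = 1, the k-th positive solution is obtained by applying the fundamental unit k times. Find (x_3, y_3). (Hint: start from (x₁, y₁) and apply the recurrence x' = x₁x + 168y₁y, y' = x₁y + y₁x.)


Step 1: Find the fundamental solution (x₁, y₁) of x² - 168y² = 1.
  Expand √168 as a continued fraction. a₀ = ⌊√168⌋ = 12; iterate m_{k+1} = d_k·a_k − m_k, d_{k+1} = (168 − m_{k+1}²)/d_k, a_{k+1} = ⌊(a₀ + m_{k+1})/d_{k+1}⌋ (starting m₀ = 0, d₀ = 1), with convergents p_k = a_k·p_{k-1} + p_{k-2}, q_k = a_k·q_{k-1} + q_{k-2} (p₋₁ = 1, q₋₁ = 0):
  k = 0: a₀ = 12; p₀/q₀ = 12/1; p₀² − 168·q₀² = 144 − 168 = -24.
  k = 1: m = 12, d = 24, a = ⌊(12 + 12)/24⌋ = 1; p/q = (1·12 + 1)/(1·1 + 0) = 13/1; p² − 168·q² = 169 − 168 = 1.
  The first convergent with p² − 168·q² = 1 gives the fundamental solution (x₁, y₁) = (13, 1).
Step 2: Apply the recurrence (x_{n+1}, y_{n+1}) = (x₁x_n + 168y₁y_n, x₁y_n + y₁x_n) repeatedly.
  From (x_1, y_1) = (13, 1): x_2 = 13·13 + 168·1·1 = 337; y_2 = 13·1 + 1·13 = 26.
  From (x_2, y_2) = (337, 26): x_3 = 13·337 + 168·1·26 = 8749; y_3 = 13·26 + 1·337 = 675.
Step 3: Verify x_3² - 168·y_3² = 76545001 - 76545000 = 1 (should be 1). ✓

(x_1, y_1) = (13, 1); (x_3, y_3) = (8749, 675).


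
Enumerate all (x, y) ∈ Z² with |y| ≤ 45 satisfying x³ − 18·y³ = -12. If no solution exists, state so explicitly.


The equation is x³ - 18y³ = -12. For fixed y, x³ = 18·y³ − 12, so a solution requires the RHS to be a perfect cube.
Strategy: iterate y from -45 to 45, compute RHS = 18·y³ − 12, and check whether it is a (positive or negative) perfect cube.
Check small values of y:
  y = 0: RHS = -12 is not a perfect cube.
  y = 1: RHS = 6 is not a perfect cube.
  y = -1: RHS = -30 is not a perfect cube.
  y = 2: RHS = 132 is not a perfect cube.
  y = -2: RHS = -156 is not a perfect cube.
  y = 3: RHS = 474 is not a perfect cube.
  y = -3: RHS = -498 is not a perfect cube.
Continuing the search up to |y| = 45 finds no solutions either.
No (x, y) in the scanned range satisfies the equation.

No integer solutions with |y| ≤ 45.
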